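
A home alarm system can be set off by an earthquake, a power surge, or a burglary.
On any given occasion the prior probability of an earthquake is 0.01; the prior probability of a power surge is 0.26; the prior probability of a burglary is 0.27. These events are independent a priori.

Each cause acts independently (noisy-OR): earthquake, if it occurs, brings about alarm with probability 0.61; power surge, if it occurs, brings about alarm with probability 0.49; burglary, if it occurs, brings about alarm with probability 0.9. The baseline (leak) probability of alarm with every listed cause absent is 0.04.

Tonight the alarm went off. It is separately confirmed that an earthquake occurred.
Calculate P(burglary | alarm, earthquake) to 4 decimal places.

Under noisy-OR, P(alarm | causes) = 1 − (1−0.04)·∏(1−qᵢ) over the active causes.
P(alarm | earthquake) = 0.6256*0.74*0.73 + 0.96256*0.74*0.27 + 0.809056*0.26*0.73 + 0.980906*0.26*0.27 = 0.337949 + 0.192319 + 0.153559 + 0.068860 = 0.752687
Restricting to configurations with burglary present: 0.192319 + 0.068860 = 0.261179.
Hence the posterior is 0.261179/0.752687 ≈ 0.3470.

P(burglary | alarm, earthquake) ≈ 0.3470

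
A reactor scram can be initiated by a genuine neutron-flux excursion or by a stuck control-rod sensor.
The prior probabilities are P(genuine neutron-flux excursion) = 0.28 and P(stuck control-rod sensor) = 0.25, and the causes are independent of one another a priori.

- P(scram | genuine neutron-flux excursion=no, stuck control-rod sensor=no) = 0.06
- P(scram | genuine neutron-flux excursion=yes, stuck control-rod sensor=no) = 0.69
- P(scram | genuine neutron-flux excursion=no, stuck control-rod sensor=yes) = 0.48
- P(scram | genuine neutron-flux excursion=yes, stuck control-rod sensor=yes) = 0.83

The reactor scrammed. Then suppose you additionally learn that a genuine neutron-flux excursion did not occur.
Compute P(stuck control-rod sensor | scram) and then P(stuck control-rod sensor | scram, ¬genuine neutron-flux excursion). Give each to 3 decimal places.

P(stuck control-rod sensor | scram) ≈ 0.449; P(stuck control-rod sensor | scram, ¬genuine neutron-flux excursion) ≈ 0.727

Numerator (weight on configurations with stuck control-rod sensor): 0.086400 + 0.058100 = 0.144500
Normalizer over all consistent configurations: 0.06×0.72×0.75 + 0.48×0.72×0.25 + 0.69×0.28×0.75 + 0.83×0.28×0.25 = 0.321800
Posterior = 0.144500 / 0.321800 ≈ 0.449

Now condition on the additional information:
P(scram | ¬genuine neutron-flux excursion) = 0.06*0.75 + 0.48*0.25 = 0.045000 + 0.120000 = 0.165000
Of this, 0.120000 comes from 0.48*0.25 (the stuck control-rod sensor=true cases).
So P(stuck control-rod sensor | scram, ¬genuine neutron-flux excursion) = 0.120000/0.165000 ≈ 0.727.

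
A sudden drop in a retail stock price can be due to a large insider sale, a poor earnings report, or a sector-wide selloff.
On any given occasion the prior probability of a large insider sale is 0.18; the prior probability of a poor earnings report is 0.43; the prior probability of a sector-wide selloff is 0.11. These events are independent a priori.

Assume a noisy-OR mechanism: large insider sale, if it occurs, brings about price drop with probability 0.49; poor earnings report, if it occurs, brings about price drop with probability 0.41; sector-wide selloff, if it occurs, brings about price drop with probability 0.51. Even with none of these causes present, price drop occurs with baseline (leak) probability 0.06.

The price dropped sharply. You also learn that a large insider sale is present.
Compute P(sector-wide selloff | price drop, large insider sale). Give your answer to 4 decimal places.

Under noisy-OR, P(price drop | causes) = 1 − (1−0.06)·∏(1−qᵢ) over the active causes.
P(price drop | large insider sale) = 0.5206·0.57·0.89 + 0.765094·0.57·0.11 + 0.717154·0.43·0.89 + 0.861405·0.43·0.11 = 0.264100 + 0.047971 + 0.274455 + 0.040744 = 0.627270
Of this, 0.088715 comes from 0.047971 + 0.040744 (the sector-wide selloff=true cases).
So P(sector-wide selloff | price drop, large insider sale) = 0.088715/0.627270 ≈ 0.1414.

P(sector-wide selloff | price drop, large insider sale) ≈ 0.1414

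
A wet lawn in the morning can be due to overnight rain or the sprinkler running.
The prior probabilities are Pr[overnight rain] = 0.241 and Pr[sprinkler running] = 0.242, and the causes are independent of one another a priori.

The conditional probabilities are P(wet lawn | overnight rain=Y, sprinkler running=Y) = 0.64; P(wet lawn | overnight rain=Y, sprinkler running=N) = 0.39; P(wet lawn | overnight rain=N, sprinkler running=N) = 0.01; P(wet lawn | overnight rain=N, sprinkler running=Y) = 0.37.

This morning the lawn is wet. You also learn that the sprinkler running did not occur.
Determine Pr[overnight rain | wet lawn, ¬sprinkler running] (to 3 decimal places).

Enumerate both values of overnight rain and weight by the priors:
  P(wet lawn | ¬sprinkler running) = 0.01×0.759 + 0.39×0.241
        = 0.007590 + 0.093990 = 0.101580
The terms with overnight rain present sum to 0.093990, so
  P(overnight rain | wet lawn, ¬sprinkler running) = 0.093990 / 0.101580 ≈ 0.925

Pr[overnight rain | wet lawn, ¬sprinkler running] ≈ 0.925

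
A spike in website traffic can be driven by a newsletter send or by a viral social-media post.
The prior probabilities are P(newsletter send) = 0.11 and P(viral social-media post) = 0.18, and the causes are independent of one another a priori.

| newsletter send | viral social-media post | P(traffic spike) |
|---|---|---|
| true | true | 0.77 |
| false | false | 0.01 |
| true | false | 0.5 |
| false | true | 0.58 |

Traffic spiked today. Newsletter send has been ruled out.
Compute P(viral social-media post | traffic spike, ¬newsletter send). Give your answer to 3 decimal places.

P(viral social-media post | traffic spike, ¬newsletter send) ≈ 0.927

P(traffic spike | ¬newsletter send) = 0.01·0.82 + 0.58·0.18 = 0.008200 + 0.104400 = 0.112600
Restricting to configurations with viral social-media post present: 0.58·0.18 = 0.104400.
Hence the posterior is 0.104400/0.112600 ≈ 0.927.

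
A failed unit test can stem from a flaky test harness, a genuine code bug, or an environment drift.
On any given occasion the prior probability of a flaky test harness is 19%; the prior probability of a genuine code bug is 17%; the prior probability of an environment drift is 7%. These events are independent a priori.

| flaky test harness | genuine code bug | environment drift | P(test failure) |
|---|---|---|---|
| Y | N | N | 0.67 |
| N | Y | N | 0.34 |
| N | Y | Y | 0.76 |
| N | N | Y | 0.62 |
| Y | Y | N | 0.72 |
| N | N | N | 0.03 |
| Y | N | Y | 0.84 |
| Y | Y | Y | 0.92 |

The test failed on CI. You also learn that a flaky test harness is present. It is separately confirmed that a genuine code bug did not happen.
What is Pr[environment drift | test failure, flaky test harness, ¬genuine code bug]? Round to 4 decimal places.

P(test failure | flaky test harness, ¬genuine code bug) = 0.67*0.93 + 0.84*0.07 = 0.623100 + 0.058800 = 0.681900
The environment drift-present share is 0.84*0.07 = 0.058800.
So P(environment drift | test failure, flaky test harness, ¬genuine code bug) = 0.058800/0.681900 ≈ 0.0862.

Pr[environment drift | test failure, flaky test harness, ¬genuine code bug] ≈ 0.0862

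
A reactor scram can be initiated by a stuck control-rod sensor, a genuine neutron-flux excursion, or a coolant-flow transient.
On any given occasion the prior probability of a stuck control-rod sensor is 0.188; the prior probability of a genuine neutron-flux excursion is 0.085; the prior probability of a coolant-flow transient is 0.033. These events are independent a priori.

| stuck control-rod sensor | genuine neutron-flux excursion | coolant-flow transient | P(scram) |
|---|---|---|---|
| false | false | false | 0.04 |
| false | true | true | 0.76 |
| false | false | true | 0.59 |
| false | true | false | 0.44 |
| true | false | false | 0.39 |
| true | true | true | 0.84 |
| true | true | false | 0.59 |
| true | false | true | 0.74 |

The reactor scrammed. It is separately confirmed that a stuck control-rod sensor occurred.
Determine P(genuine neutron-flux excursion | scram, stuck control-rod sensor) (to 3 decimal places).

P(genuine neutron-flux excursion | scram, stuck control-rod sensor) ≈ 0.122

P(scram | stuck control-rod sensor) = 0.39·0.915·0.967 + 0.74·0.915·0.033 + 0.59·0.085·0.967 + 0.84·0.085·0.033 = 0.345074 + 0.022344 + 0.048495 + 0.002356 = 0.418269
The genuine neutron-flux excursion-present share is 0.048495 + 0.002356 = 0.050851.
P(genuine neutron-flux excursion | scram, stuck control-rod sensor) = 0.050851 / 0.418269 ≈ 0.122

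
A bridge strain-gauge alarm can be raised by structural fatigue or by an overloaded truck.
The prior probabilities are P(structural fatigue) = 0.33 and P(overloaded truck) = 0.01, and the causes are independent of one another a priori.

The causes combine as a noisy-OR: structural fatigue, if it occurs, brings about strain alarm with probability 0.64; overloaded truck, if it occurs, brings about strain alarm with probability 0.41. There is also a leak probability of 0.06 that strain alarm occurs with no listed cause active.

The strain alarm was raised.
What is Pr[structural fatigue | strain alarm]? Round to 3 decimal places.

Under noisy-OR, P(strain alarm | causes) = 1 − (1−0.06)·∏(1−qᵢ) over the active causes.
Weight on structural fatigue=true, given the evidence: 0.216145 + 0.002641 = 0.218786
Normalizer over all consistent configurations: 0.06·0.67·0.99 + 0.4454·0.67·0.01 + 0.6616·0.33·0.99 + 0.800344·0.33·0.01 = 0.261568
P(structural fatigue | strain alarm) = 0.218786/0.261568 ≈ 0.836

Pr[structural fatigue | strain alarm] ≈ 0.836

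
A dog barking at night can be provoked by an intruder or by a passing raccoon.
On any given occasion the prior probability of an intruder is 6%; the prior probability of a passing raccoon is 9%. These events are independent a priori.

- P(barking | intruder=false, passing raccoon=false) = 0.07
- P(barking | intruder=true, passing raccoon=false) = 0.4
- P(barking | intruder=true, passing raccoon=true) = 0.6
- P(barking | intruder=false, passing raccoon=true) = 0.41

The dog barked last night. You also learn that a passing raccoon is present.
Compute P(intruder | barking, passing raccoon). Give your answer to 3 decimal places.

P(intruder | barking, passing raccoon) ≈ 0.085

P(barking | passing raccoon) = 0.41×0.94 + 0.6×0.06 = 0.385400 + 0.036000 = 0.421400
Restricting to configurations with intruder present: 0.6×0.06 = 0.036000.
So P(intruder | barking, passing raccoon) = 0.036000/0.421400 ≈ 0.085.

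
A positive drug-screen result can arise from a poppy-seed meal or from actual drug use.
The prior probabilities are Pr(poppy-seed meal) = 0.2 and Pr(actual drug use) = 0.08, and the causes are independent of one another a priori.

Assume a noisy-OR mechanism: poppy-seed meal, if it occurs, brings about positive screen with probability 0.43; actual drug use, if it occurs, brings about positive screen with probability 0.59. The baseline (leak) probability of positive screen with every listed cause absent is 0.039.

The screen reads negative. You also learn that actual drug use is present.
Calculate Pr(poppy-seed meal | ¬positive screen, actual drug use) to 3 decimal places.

Under noisy-OR, P(positive screen | causes) = 1 − (1−0.039)·∏(1−qᵢ) over the active causes.
Sum P(¬positive screen|·) weighted by the priors over both values of poppy-seed meal:
  P(¬positive screen | actual drug use) = 0.39401*0.8 + 0.224586*0.2
        = 0.315208 + 0.044917 = 0.360125
Keeping only the poppy-seed meal-present terms gives 0.044917, so
  P(poppy-seed meal | ¬positive screen, actual drug use) = 0.044917 / 0.360125 ≈ 0.125

Pr(poppy-seed meal | ¬positive screen, actual drug use) ≈ 0.125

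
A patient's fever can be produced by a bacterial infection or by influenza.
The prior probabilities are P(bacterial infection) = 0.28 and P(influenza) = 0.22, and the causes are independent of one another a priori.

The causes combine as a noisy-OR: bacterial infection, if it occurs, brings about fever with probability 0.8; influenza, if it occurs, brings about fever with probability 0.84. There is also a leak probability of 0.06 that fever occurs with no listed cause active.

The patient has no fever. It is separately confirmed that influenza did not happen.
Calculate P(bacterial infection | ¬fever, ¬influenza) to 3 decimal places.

Under noisy-OR, P(fever | causes) = 1 − (1−0.06)·∏(1−qᵢ) over the active causes.
Weight on bacterial infection=true, given the evidence: 0.188·0.28 = 0.052640
The normalizing constant is 0.94·0.72 + 0.188·0.28 = 0.729440
P(bacterial infection | ¬fever, ¬influenza) = 0.052640/0.729440 ≈ 0.072

P(bacterial infection | ¬fever, ¬influenza) ≈ 0.072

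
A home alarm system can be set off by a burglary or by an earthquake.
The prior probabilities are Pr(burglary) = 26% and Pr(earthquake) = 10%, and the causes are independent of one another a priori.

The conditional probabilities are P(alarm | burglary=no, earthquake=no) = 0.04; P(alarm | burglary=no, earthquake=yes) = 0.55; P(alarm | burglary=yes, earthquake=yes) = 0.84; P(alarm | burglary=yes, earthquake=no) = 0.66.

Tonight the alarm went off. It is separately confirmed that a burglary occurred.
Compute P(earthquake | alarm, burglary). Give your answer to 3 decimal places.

P(earthquake | alarm, burglary) ≈ 0.124

Numerator (weight on configurations with earthquake): 0.84×0.1 = 0.084000
Denominator P(alarm | burglary): 0.66×0.9 + 0.84×0.1 = 0.678000
Posterior = 0.084000 / 0.678000 ≈ 0.124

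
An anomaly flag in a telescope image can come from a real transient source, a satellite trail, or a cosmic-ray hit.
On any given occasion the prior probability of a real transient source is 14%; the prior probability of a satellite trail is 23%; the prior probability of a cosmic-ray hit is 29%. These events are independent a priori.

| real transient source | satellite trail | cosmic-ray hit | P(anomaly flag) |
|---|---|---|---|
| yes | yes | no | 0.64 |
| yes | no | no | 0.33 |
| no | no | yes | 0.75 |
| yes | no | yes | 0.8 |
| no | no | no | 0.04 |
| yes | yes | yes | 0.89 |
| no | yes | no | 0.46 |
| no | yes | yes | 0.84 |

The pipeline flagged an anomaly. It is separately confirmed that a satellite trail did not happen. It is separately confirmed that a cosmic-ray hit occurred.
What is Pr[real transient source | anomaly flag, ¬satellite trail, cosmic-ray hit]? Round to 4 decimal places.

For the numerator, keep only real transient source=true terms: 0.8·0.14 = 0.112000
Normalizer over all consistent configurations: 0.75·0.86 + 0.8·0.14 = 0.757000
Posterior = 0.112000 / 0.757000 ≈ 0.1480

Pr[real transient source | anomaly flag, ¬satellite trail, cosmic-ray hit] ≈ 0.1480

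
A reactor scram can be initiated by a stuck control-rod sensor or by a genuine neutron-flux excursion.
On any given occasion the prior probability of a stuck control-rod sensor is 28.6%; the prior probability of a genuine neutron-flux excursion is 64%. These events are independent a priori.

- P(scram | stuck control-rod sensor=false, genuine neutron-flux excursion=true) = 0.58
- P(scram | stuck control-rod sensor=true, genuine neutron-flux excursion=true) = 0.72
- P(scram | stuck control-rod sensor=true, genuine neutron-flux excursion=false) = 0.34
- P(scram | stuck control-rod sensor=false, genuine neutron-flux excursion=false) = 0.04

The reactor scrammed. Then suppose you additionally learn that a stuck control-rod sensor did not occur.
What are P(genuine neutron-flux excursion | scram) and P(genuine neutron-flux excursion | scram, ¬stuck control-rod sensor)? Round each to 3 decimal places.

P(scram) = 0.04×0.714×0.36 + 0.58×0.714×0.64 + 0.34×0.286×0.36 + 0.72×0.286×0.64 = 0.010282 + 0.265037 + 0.035006 + 0.131789 = 0.442114
Of this, 0.396826 comes from 0.265037 + 0.131789 (the genuine neutron-flux excursion=true cases).
Hence the posterior is 0.396826/0.442114 ≈ 0.898.

Now condition on the additional information:
By total probability over both values of genuine neutron-flux excursion:
  P(scram | ¬stuck control-rod sensor) = 0.04·0.36 + 0.58·0.64
        = 0.014400 + 0.371200 = 0.385600
The terms with genuine neutron-flux excursion present sum to 0.371200, so
  P(genuine neutron-flux excursion | scram, ¬stuck control-rod sensor) = 0.371200 / 0.385600 ≈ 0.963
Ruling out stuck control-rod sensor raises the posterior on genuine neutron-flux excursion — the flip side of explaining away.

P(genuine neutron-flux excursion | scram) ≈ 0.898; P(genuine neutron-flux excursion | scram, ¬stuck control-rod sensor) ≈ 0.963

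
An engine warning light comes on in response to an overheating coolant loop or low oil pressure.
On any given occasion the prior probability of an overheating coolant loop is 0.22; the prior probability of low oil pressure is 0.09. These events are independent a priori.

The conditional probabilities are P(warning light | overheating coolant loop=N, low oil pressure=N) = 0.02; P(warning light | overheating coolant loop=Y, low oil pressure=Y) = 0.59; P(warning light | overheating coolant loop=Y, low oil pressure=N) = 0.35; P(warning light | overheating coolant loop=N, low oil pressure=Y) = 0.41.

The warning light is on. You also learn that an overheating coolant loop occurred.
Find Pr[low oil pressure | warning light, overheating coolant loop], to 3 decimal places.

Sum P(warning light|·) weighted by the priors over both values of low oil pressure:
  P(warning light | overheating coolant loop) = 0.35*0.91 + 0.59*0.09
        = 0.318500 + 0.053100 = 0.371600
Configurations with low oil pressure contribute 0.053100, so
  P(low oil pressure | warning light, overheating coolant loop) = 0.053100 / 0.371600 ≈ 0.143

Pr[low oil pressure | warning light, overheating coolant loop] ≈ 0.143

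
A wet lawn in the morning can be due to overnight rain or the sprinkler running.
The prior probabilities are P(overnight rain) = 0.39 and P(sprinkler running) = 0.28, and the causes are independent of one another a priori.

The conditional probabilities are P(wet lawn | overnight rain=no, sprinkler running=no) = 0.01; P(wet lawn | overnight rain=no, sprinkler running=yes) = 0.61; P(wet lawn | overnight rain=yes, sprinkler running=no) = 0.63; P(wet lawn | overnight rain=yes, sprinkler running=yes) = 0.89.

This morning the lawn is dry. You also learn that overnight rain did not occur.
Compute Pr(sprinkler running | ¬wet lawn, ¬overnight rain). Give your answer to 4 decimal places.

P(¬wet lawn | ¬overnight rain) = 0.99*0.72 + 0.39*0.28 = 0.712800 + 0.109200 = 0.822000
Restricting to configurations with sprinkler running present: 0.39*0.28 = 0.109200.
P(sprinkler running | ¬wet lawn, ¬overnight rain) = 0.109200 / 0.822000 ≈ 0.1328

Pr(sprinkler running | ¬wet lawn, ¬overnight rain) ≈ 0.1328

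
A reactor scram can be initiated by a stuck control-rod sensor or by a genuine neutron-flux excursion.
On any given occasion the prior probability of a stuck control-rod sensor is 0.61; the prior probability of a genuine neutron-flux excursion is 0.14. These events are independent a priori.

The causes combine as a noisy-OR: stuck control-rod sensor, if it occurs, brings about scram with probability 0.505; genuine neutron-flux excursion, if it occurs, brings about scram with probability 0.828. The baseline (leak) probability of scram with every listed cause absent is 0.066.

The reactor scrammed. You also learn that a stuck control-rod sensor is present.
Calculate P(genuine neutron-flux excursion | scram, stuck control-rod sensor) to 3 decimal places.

P(genuine neutron-flux excursion | scram, stuck control-rod sensor) ≈ 0.218

Under noisy-OR, P(scram | causes) = 1 − (1−0.066)·∏(1−qᵢ) over the active causes.
Enumerate both values of genuine neutron-flux excursion and weight by the priors:
  P(scram | stuck control-rod sensor) = 0.53767·0.86 + 0.920479·0.14
        = 0.462396 + 0.128867 = 0.591263
The terms with genuine neutron-flux excursion present sum to 0.128867, so
  P(genuine neutron-flux excursion | scram, stuck control-rod sensor) = 0.128867 / 0.591263 ≈ 0.218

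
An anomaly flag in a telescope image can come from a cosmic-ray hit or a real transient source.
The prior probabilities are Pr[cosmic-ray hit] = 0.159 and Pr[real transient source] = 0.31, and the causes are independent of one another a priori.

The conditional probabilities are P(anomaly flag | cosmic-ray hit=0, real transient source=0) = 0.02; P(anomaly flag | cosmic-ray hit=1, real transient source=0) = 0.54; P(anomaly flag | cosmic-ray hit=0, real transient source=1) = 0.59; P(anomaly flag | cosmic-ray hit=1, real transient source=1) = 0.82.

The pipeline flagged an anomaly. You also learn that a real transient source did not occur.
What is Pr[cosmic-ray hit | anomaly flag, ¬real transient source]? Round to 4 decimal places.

Sum P(anomaly flag|·) weighted by the priors over both values of cosmic-ray hit:
  P(anomaly flag | ¬real transient source) = 0.02×0.841 + 0.54×0.159
        = 0.016820 + 0.085860 = 0.102680
Configurations with cosmic-ray hit contribute 0.085860, so
  P(cosmic-ray hit | anomaly flag, ¬real transient source) = 0.085860 / 0.102680 ≈ 0.8362

Pr[cosmic-ray hit | anomaly flag, ¬real transient source] ≈ 0.8362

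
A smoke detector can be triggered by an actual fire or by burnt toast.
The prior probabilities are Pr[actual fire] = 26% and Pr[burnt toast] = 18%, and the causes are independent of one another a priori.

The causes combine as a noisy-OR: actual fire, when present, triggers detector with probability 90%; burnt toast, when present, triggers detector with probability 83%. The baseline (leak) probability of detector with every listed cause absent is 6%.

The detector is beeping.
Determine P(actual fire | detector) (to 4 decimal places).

P(actual fire | detector) ≈ 0.6173

Under noisy-OR, P(detector | causes) = 1 − (1−0.06)·∏(1−qᵢ) over the active causes.
Enumerate the 4 (actual fire, burnt toast) configurations and weight by the priors:
  P(detector) = 0.06*0.74*0.82 + 0.8402*0.74*0.18 + 0.906*0.26*0.82 + 0.98402*0.26*0.18
        = 0.036408 + 0.111915 + 0.193159 + 0.046052 = 0.387534
Configurations with actual fire contribute 0.239211, so
  P(actual fire | detector) = 0.239211 / 0.387534 ≈ 0.6173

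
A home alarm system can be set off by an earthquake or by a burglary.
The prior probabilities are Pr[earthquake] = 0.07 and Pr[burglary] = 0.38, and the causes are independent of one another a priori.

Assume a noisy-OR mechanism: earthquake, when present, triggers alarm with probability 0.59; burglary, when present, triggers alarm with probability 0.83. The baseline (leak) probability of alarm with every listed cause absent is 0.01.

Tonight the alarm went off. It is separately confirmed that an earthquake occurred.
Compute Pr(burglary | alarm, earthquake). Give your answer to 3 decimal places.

Pr(burglary | alarm, earthquake) ≈ 0.490

Under noisy-OR, P(alarm | causes) = 1 − (1−0.01)·∏(1−qᵢ) over the active causes.
P(alarm | earthquake) = 0.5941*0.62 + 0.930997*0.38 = 0.368342 + 0.353779 = 0.722121
Of this, 0.353779 comes from 0.930997*0.38 (the burglary=true cases).
P(burglary | alarm, earthquake) = 0.353779 / 0.722121 ≈ 0.490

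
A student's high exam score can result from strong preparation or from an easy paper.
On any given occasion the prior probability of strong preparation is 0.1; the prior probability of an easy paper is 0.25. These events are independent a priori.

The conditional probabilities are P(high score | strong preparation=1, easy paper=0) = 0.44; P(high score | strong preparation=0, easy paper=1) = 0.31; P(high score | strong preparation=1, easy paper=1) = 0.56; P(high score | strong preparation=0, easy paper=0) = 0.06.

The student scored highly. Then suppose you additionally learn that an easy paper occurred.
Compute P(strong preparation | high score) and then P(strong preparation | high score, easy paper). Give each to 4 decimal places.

P(strong preparation | high score) ≈ 0.2989; P(strong preparation | high score, easy paper) ≈ 0.1672

P(high score) = 0.06×0.9×0.75 + 0.31×0.9×0.25 + 0.44×0.1×0.75 + 0.56×0.1×0.25 = 0.040500 + 0.069750 + 0.033000 + 0.014000 = 0.157250
Restricting to configurations with strong preparation present: 0.033000 + 0.014000 = 0.047000.
So P(strong preparation | high score) = 0.047000/0.157250 ≈ 0.2989.

With the extra evidence:
Enumerate both values of strong preparation and weight by the priors:
  P(high score | easy paper) = 0.31×0.9 + 0.56×0.1
        = 0.279000 + 0.056000 = 0.335000
Keeping only the strong preparation-present terms gives 0.056000, so
  P(strong preparation | high score, easy paper) = 0.056000 / 0.335000 ≈ 0.1672
Conditioning on easy paper lowers the posterior on strong preparation: the classic explaining-away effect in a common-effect structure.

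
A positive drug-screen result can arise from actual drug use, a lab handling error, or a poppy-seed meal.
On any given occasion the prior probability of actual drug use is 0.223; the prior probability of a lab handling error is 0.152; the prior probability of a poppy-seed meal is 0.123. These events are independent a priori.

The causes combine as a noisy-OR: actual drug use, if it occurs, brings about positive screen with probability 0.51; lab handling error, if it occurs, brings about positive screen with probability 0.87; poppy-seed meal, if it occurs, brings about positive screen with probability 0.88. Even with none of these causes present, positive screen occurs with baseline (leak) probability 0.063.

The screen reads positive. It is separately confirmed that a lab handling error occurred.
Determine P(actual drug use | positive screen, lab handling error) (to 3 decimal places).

P(actual drug use | positive screen, lab handling error) ≈ 0.234

Under noisy-OR, P(positive screen | causes) = 1 − (1−0.063)·∏(1−qᵢ) over the active causes.
P(positive screen | lab handling error) = 0.87819·0.777·0.877 + 0.985383·0.777·0.123 + 0.940313·0.223·0.877 + 0.992838·0.223·0.123 = 0.598424 + 0.094174 + 0.183898 + 0.027233 = 0.903729
Restricting to configurations with actual drug use present: 0.183898 + 0.027233 = 0.211131.
Hence the posterior is 0.211131/0.903729 ≈ 0.234.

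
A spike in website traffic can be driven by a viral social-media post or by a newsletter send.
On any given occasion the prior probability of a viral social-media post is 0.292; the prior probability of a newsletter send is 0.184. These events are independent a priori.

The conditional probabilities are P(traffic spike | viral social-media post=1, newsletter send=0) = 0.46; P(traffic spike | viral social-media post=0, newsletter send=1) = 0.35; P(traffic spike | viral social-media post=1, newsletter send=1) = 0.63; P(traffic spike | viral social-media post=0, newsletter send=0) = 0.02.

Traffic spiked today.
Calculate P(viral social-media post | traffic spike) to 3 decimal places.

P(traffic spike) = 0.02·0.708·0.816 + 0.35·0.708·0.184 + 0.46·0.292·0.816 + 0.63·0.292·0.184 = 0.011555 + 0.045595 + 0.109605 + 0.033849 = 0.200604
The viral social-media post-present share is 0.109605 + 0.033849 = 0.143454.
Hence the posterior is 0.143454/0.200604 ≈ 0.715.

P(viral social-media post | traffic spike) ≈ 0.715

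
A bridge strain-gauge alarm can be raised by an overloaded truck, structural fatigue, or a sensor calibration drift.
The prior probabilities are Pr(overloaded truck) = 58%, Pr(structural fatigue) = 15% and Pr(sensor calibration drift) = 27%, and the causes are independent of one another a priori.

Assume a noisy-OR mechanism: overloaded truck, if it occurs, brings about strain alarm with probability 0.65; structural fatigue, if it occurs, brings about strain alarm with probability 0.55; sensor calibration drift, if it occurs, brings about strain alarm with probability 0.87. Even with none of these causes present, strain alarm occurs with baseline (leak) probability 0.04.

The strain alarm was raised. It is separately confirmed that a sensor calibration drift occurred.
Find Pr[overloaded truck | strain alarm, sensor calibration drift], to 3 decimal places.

Under noisy-OR, P(strain alarm | causes) = 1 − (1−0.04)·∏(1−qᵢ) over the active causes.
Sum P(strain alarm|·) weighted by the priors over the 4 (overloaded truck, structural fatigue) configurations:
  P(strain alarm | sensor calibration drift) = 0.8752×0.42×0.85 + 0.94384×0.42×0.15 + 0.95632×0.58×0.85 + 0.980344×0.58×0.15
        = 0.312446 + 0.059462 + 0.471466 + 0.085290 = 0.928664
Configurations with overloaded truck contribute 0.556756, so
  P(overloaded truck | strain alarm, sensor calibration drift) = 0.556756 / 0.928664 ≈ 0.600

Pr[overloaded truck | strain alarm, sensor calibration drift] ≈ 0.600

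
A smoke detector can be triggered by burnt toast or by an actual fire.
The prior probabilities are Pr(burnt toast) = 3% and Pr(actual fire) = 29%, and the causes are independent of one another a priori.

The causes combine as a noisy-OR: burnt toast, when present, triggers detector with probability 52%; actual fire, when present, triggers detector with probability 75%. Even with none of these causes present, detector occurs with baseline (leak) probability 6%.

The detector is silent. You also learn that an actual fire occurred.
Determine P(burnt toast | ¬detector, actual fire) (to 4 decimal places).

Under noisy-OR, P(detector | causes) = 1 − (1−0.06)·∏(1−qᵢ) over the active causes.
Enumerate both values of burnt toast and weight by the priors:
  P(¬detector | actual fire) = 0.235·0.97 + 0.1128·0.03
        = 0.227950 + 0.003384 = 0.231334
Configurations with burnt toast contribute 0.003384, so
  P(burnt toast | ¬detector, actual fire) = 0.003384 / 0.231334 ≈ 0.0146

P(burnt toast | ¬detector, actual fire) ≈ 0.0146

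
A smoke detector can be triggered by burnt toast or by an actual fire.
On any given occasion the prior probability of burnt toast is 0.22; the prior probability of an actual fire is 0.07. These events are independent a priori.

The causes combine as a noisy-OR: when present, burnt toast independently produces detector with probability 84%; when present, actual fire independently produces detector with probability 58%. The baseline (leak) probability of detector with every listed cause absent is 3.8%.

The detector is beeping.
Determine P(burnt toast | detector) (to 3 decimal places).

Under noisy-OR, P(detector | causes) = 1 − (1−0.038)·∏(1−qᵢ) over the active causes.
P(detector) = 0.038×0.78×0.93 + 0.59596×0.78×0.07 + 0.84608×0.22×0.93 + 0.935354×0.22×0.07 = 0.027565 + 0.032539 + 0.173108 + 0.014404 = 0.247616
The burnt toast-present share is 0.173108 + 0.014404 = 0.187512.
So P(burnt toast | detector) = 0.187512/0.247616 ≈ 0.757.

P(burnt toast | detector) ≈ 0.757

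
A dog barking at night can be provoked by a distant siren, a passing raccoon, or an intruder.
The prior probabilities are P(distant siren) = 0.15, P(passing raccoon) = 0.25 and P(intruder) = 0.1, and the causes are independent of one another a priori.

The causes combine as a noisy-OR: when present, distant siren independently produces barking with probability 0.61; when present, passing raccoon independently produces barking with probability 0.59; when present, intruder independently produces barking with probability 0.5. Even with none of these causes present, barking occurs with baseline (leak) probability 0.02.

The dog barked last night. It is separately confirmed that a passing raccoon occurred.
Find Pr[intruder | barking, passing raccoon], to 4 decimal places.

Under noisy-OR, P(barking | causes) = 1 − (1−0.02)·∏(1−qᵢ) over the active causes.
P(barking | passing raccoon) = 0.5982*0.85*0.9 + 0.7991*0.85*0.1 + 0.843298*0.15*0.9 + 0.921649*0.15*0.1 = 0.457623 + 0.067924 + 0.113845 + 0.013825 = 0.653217
Of this, 0.081749 comes from 0.067924 + 0.013825 (the intruder=true cases).
Hence the posterior is 0.081749/0.653217 ≈ 0.1251.

Pr[intruder | barking, passing raccoon] ≈ 0.1251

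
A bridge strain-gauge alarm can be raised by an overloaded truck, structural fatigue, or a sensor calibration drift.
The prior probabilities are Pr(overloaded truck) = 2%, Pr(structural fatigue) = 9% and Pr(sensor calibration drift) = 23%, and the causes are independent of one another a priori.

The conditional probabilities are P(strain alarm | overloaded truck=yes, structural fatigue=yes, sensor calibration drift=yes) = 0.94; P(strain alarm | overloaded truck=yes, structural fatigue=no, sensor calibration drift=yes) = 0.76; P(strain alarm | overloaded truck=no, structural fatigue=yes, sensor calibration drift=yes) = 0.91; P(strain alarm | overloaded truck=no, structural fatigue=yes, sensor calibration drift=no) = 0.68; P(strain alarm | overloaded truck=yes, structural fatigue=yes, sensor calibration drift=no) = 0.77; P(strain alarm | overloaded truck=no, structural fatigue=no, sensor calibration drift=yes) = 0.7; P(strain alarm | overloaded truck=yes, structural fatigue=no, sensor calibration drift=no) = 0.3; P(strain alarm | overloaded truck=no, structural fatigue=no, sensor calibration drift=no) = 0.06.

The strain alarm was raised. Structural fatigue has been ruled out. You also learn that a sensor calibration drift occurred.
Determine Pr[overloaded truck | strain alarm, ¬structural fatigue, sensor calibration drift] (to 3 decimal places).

For the numerator, keep only overloaded truck=true terms: 0.76*0.02 = 0.015200
The normalizing constant is 0.7*0.98 + 0.76*0.02 = 0.701200
Posterior = 0.015200 / 0.701200 ≈ 0.022

Pr[overloaded truck | strain alarm, ¬structural fatigue, sensor calibration drift] ≈ 0.022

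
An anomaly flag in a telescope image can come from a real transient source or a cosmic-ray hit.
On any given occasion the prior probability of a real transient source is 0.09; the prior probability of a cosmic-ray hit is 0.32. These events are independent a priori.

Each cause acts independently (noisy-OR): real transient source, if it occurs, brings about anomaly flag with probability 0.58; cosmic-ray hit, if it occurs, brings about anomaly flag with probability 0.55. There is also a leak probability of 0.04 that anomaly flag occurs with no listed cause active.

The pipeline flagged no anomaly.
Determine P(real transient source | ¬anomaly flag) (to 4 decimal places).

P(real transient source | ¬anomaly flag) ≈ 0.0399

Under noisy-OR, P(anomaly flag | causes) = 1 − (1−0.04)·∏(1−qᵢ) over the active causes.
Sum P(¬anomaly flag|·) weighted by the priors over the 4 (real transient source, cosmic-ray hit) configurations:
  P(¬anomaly flag) = 0.96*0.91*0.68 + 0.432*0.91*0.32 + 0.4032*0.09*0.68 + 0.18144*0.09*0.32
        = 0.594048 + 0.125798 + 0.024676 + 0.005225 = 0.749747
Configurations with real transient source contribute 0.029901, so
  P(real transient source | ¬anomaly flag) = 0.029901 / 0.749747 ≈ 0.0399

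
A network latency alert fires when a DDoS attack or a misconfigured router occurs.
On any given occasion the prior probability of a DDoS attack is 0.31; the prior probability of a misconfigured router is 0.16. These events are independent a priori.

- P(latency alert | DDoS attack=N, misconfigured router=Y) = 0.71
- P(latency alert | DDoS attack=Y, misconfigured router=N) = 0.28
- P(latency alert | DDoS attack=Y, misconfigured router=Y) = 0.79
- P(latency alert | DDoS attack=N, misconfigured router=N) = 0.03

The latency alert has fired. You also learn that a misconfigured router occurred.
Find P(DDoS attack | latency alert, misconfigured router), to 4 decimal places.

P(DDoS attack | latency alert, misconfigured router) ≈ 0.3333

By total probability over both values of DDoS attack:
  P(latency alert | misconfigured router) = 0.71×0.69 + 0.79×0.31
        = 0.489900 + 0.244900 = 0.734800
Keeping only the DDoS attack-present terms gives 0.244900, so
  P(DDoS attack | latency alert, misconfigured router) = 0.244900 / 0.734800 ≈ 0.3333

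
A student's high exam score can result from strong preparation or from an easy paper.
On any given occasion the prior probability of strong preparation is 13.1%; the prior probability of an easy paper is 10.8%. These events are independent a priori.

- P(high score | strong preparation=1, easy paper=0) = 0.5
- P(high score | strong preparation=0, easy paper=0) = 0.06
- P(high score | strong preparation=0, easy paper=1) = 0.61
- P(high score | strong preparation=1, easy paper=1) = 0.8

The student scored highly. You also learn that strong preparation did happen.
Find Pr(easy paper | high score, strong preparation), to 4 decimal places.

Pr(easy paper | high score, strong preparation) ≈ 0.1623

P(high score | strong preparation) = 0.5*0.892 + 0.8*0.108 = 0.446000 + 0.086400 = 0.532400
Of this, 0.086400 comes from 0.8*0.108 (the easy paper=true cases).
So P(easy paper | high score, strong preparation) = 0.086400/0.532400 ≈ 0.1623.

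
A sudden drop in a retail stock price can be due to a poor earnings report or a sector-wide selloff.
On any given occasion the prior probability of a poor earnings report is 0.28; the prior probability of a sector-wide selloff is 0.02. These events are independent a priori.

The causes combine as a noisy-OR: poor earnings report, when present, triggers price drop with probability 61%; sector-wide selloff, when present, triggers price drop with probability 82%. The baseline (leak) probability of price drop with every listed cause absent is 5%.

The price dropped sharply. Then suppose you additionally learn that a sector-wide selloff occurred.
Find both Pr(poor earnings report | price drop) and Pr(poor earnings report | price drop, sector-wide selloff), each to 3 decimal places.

Pr(poor earnings report | price drop) ≈ 0.790; Pr(poor earnings report | price drop, sector-wide selloff) ≈ 0.305

Under noisy-OR, P(price drop | causes) = 1 − (1−0.05)·∏(1−qᵢ) over the active causes.
Sum P(price drop|·) weighted by the priors over the 4 (poor earnings report, sector-wide selloff) configurations:
  P(price drop) = 0.05·0.72·0.98 + 0.829·0.72·0.02 + 0.6295·0.28·0.98 + 0.93331·0.28·0.02
        = 0.035280 + 0.011938 + 0.172735 + 0.005227 = 0.225180
The terms with poor earnings report present sum to 0.177962, so
  P(poor earnings report | price drop) = 0.177962 / 0.225180 ≈ 0.790

Now also conditioning on sector-wide selloff=true:
For the numerator, keep only poor earnings report=true terms: 0.93331·0.28 = 0.261327
Normalizer over all consistent configurations: 0.829·0.72 + 0.93331·0.28 = 0.858207
Posterior = 0.261327 / 0.858207 ≈ 0.305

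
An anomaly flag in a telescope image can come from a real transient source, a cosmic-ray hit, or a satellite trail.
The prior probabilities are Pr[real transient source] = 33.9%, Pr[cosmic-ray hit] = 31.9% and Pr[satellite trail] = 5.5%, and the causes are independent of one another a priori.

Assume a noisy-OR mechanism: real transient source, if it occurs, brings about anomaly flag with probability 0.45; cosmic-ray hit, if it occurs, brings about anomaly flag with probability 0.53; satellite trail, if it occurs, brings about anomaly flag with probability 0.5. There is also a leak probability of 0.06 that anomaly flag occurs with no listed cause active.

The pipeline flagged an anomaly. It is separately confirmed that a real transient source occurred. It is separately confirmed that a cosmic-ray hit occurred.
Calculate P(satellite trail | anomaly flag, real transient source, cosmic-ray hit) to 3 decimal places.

Under noisy-OR, P(anomaly flag | causes) = 1 − (1−0.06)·∏(1−qᵢ) over the active causes.
For the numerator, keep only satellite trail=true terms: 0.878505·0.055 = 0.048318
Denominator P(anomaly flag | real transient source, cosmic-ray hit): 0.75701·0.945 + 0.878505·0.055 = 0.763692
P(satellite trail | anomaly flag, real transient source, cosmic-ray hit) = 0.048318/0.763692 ≈ 0.063

P(satellite trail | anomaly flag, real transient source, cosmic-ray hit) ≈ 0.063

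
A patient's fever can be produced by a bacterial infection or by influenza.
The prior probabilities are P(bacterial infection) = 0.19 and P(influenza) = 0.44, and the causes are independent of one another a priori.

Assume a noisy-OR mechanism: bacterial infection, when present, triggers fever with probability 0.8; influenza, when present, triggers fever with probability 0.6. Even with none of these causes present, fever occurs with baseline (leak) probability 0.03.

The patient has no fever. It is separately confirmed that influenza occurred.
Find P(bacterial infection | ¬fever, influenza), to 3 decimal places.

Under noisy-OR, P(fever | causes) = 1 − (1−0.03)·∏(1−qᵢ) over the active causes.
Enumerate both values of bacterial infection and weight by the priors:
  P(¬fever | influenza) = 0.388×0.81 + 0.0776×0.19
        = 0.314280 + 0.014744 = 0.329024
Keeping only the bacterial infection-present terms gives 0.014744, so
  P(bacterial infection | ¬fever, influenza) = 0.014744 / 0.329024 ≈ 0.045

P(bacterial infection | ¬fever, influenza) ≈ 0.045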